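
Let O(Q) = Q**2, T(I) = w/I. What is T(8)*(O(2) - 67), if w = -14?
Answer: 441/4 ≈ 110.25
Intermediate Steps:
T(I) = -14/I
T(8)*(O(2) - 67) = (-14/8)*(2**2 - 67) = (-14*1/8)*(4 - 67) = -7/4*(-63) = 441/4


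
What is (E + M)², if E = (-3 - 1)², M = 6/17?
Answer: 77284/289 ≈ 267.42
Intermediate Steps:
M = 6/17 (M = 6*(1/17) = 6/17 ≈ 0.35294)
E = 16 (E = (-4)² = 16)
(E + M)² = (16 + 6/17)² = (278/17)² = 77284/289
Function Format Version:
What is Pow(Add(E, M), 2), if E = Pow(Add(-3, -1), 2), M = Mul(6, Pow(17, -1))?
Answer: Rational(77284, 289) ≈ 267.42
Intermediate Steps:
M = Rational(6, 17) (M = Mul(6, Rational(1, 17)) = Rational(6, 17) ≈ 0.35294)
E = 16 (E = Pow(-4, 2) = 16)
Pow(Add(E, M), 2) = Pow(Add(16, Rational(6, 17)), 2) = Pow(Rational(278, 17), 2) = Rational(77284, 289)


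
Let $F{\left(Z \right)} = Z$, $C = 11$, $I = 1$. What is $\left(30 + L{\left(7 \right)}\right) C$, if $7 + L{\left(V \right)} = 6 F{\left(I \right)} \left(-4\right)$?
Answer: $-11$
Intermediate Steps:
$L{\left(V \right)} = -31$ ($L{\left(V \right)} = -7 + 6 \cdot 1 \left(-4\right) = -7 + 6 \left(-4\right) = -7 - 24 = -31$)
$\left(30 + L{\left(7 \right)}\right) C = \left(30 - 31\right) 11 = \left(-1\right) 11 = -11$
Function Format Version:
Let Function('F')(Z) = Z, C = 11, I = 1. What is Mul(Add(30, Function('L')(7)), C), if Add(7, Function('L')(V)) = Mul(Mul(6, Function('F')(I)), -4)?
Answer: -11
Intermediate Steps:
Function('L')(V) = -31 (Function('L')(V) = Add(-7, Mul(Mul(6, 1), -4)) = Add(-7, Mul(6, -4)) = Add(-7, -24) = -31)
Mul(Add(30, Function('L')(7)), C) = Mul(Add(30, -31), 11) = Mul(-1, 11) = -11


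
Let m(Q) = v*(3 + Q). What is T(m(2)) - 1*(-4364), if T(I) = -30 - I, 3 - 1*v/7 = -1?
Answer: 4194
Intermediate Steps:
v = 28 (v = 21 - 7*(-1) = 21 + 7 = 28)
m(Q) = 84 + 28*Q (m(Q) = 28*(3 + Q) = 84 + 28*Q)
T(m(2)) - 1*(-4364) = (-30 - (84 + 28*2)) - 1*(-4364) = (-30 - (84 + 56)) + 4364 = (-30 - 1*140) + 4364 = (-30 - 140) + 4364 = -170 + 4364 = 4194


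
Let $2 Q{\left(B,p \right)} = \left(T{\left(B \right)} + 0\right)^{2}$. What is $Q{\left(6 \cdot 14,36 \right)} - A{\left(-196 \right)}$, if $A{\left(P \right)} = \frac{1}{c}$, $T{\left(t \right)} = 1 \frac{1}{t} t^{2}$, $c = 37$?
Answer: $\frac{130535}{37} \approx 3528.0$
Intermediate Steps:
$T{\left(t \right)} = t$ ($T{\left(t \right)} = \frac{t^{2}}{t} = t$)
$A{\left(P \right)} = \frac{1}{37}$
$Q{\left(B,p \right)} = \frac{B^{2}}{2}$ ($Q{\left(B,p \right)} = \frac{\left(B + 0\right)^{2}}{2} = \frac{B^{2}}{2}$)
$Q{\left(6 \cdot 14,36 \right)} - A{\left(-196 \right)} = \frac{\left(6 \cdot 14\right)^{2}}{2} - \frac{1}{37} = \frac{84^{2}}{2} - \frac{1}{37} = \frac{1}{2} \cdot 7056 - \frac{1}{37} = 3528 - \frac{1}{37} = \frac{130535}{37}$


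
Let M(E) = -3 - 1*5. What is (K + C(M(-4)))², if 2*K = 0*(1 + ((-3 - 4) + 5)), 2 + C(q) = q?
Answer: 100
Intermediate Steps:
M(E) = -8 (M(E) = -3 - 5 = -8)
C(q) = -2 + q
K = 0 (K = (0*(1 + ((-3 - 4) + 5)))/2 = (0*(1 + (-7 + 5)))/2 = (0*(1 - 2))/2 = (0*(-1))/2 = (½)*0 = 0)
(K + C(M(-4)))² = (0 + (-2 - 8))² = (0 - 10)² = (-10)² = 100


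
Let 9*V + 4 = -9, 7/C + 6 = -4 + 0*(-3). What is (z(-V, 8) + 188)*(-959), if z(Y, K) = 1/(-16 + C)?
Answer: -30099174/167 ≈ -1.8023e+5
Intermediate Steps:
C = -7/10 (C = 7/(-6 + (-4 + 0*(-3))) = 7/(-6 + (-4 + 0)) = 7/(-6 - 4) = 7/(-10) = 7*(-⅒) = -7/10 ≈ -0.70000)
V = -13/9 (V = -4/9 + (⅑)*(-9) = -4/9 - 1 = -13/9 ≈ -1.4444)
z(Y, K) = -10/167 (z(Y, K) = 1/(-16 - 7/10) = 1/(-167/10) = -10/167)
(z(-V, 8) + 188)*(-959) = (-10/167 + 188)*(-959) = (31386/167)*(-959) = -30099174/167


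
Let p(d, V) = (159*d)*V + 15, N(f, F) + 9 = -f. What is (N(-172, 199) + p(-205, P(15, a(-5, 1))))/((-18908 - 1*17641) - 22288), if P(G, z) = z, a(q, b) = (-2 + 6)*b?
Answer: 130202/58837 ≈ 2.2129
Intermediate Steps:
a(q, b) = 4*b
N(f, F) = -9 - f
p(d, V) = 15 + 159*V*d (p(d, V) = 159*V*d + 15 = 15 + 159*V*d)
(N(-172, 199) + p(-205, P(15, a(-5, 1))))/((-18908 - 1*17641) - 22288) = ((-9 - 1*(-172)) + (15 + 159*(4*1)*(-205)))/((-18908 - 1*17641) - 22288) = ((-9 + 172) + (15 + 159*4*(-205)))/((-18908 - 17641) - 22288) = (163 + (15 - 130380))/(-36549 - 22288) = (163 - 130365)/(-58837) = -130202*(-1/58837) = 130202/58837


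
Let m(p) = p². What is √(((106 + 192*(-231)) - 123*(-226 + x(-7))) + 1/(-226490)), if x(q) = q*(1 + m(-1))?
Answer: I*√755410226419090/226490 ≈ 121.35*I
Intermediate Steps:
x(q) = 2*q (x(q) = q*(1 + (-1)²) = q*(1 + 1) = q*2 = 2*q)
√(((106 + 192*(-231)) - 123*(-226 + x(-7))) + 1/(-226490)) = √(((106 + 192*(-231)) - 123*(-226 + 2*(-7))) + 1/(-226490)) = √(((106 - 44352) - 123*(-226 - 14)) - 1/226490) = √((-44246 - 123*(-240)) - 1/226490) = √((-44246 - 1*(-29520)) - 1/226490) = √((-44246 + 29520) - 1/226490) = √(-14726 - 1/226490) = √(-3335291741/226490) = I*√755410226419090/226490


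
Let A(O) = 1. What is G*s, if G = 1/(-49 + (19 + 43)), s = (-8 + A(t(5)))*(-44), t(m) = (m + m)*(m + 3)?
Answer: 308/13 ≈ 23.692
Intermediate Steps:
t(m) = 2*m*(3 + m) (t(m) = (2*m)*(3 + m) = 2*m*(3 + m))
s = 308 (s = (-8 + 1)*(-44) = -7*(-44) = 308)
G = 1/13 (G = 1/(-49 + 62) = 1/13 ≈ 0.076923)
G*s = (1/13)*308 = 308/13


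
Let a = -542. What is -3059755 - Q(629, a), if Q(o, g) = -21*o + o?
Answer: -3047175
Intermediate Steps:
Q(o, g) = -20*o
-3059755 - Q(629, a) = -3059755 - (-20)*629 = -3059755 - 1*(-12580) = -3059755 + 12580 = -3047175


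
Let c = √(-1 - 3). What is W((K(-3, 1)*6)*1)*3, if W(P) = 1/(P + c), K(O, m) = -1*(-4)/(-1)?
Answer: -18/145 - 3*I/290 ≈ -0.12414 - 0.010345*I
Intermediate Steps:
K(O, m) = -4 (K(O, m) = 4*(-1) = -4)
c = 2*I (c = √(-4) = 2*I ≈ 2.0*I)
W(P) = 1/(P + 2*I)
W((K(-3, 1)*6)*1)*3 = 3/(-4*6*1 + 2*I) = 3/(-24*1 + 2*I) = 3/(-24 + 2*I) = ((-24 - 2*I)/580)*3 = 3*(-24 - 2*I)/580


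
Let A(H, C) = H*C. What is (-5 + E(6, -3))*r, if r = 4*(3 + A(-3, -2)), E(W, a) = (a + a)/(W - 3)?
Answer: -252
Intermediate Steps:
A(H, C) = C*H
E(W, a) = 2*a/(-3 + W) (E(W, a) = (2*a)/(-3 + W) = 2*a/(-3 + W))
r = 36 (r = 4*(3 - 2*(-3)) = 4*(3 + 6) = 4*9 = 36)
(-5 + E(6, -3))*r = (-5 + 2*(-3)/(-3 + 6))*36 = (-5 + 2*(-3)/3)*36 = (-5 + 2*(-3)*(⅓))*36 = (-5 - 2)*36 = -7*36 = -252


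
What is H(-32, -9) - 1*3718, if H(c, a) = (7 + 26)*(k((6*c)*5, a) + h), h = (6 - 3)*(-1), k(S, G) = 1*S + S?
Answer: -67177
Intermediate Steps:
k(S, G) = 2*S (k(S, G) = S + S = 2*S)
h = -3 (h = 3*(-1) = -3)
H(c, a) = -99 + 1980*c (H(c, a) = (7 + 26)*(2*((6*c)*5) - 3) = 33*(2*(30*c) - 3) = 33*(60*c - 3) = 33*(-3 + 60*c) = -99 + 1980*c)
H(-32, -9) - 1*3718 = (-99 + 1980*(-32)) - 1*3718 = (-99 - 63360) - 3718 = -63459 - 3718 = -67177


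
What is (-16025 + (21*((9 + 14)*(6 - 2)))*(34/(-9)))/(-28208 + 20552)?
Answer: 6361/2088 ≈ 3.0465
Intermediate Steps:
(-16025 + (21*((9 + 14)*(6 - 2)))*(34/(-9)))/(-28208 + 20552) = (-16025 + (21*(23*4))*(34*(-⅑)))/(-7656) = (-16025 + (21*92)*(-34/9))*(-1/7656) = (-16025 + 1932*(-34/9))*(-1/7656) = (-16025 - 21896/3)*(-1/7656) = -69971/3*(-1/7656) = 6361/2088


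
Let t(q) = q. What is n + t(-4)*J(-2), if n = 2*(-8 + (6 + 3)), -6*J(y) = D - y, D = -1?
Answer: 8/3 ≈ 2.6667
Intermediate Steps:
J(y) = 1/6 + y/6 (J(y) = -(-1 - y)/6 = 1/6 + y/6)
n = 2 (n = 2*(-8 + 9) = 2*1 = 2)
n + t(-4)*J(-2) = 2 - 4*(1/6 + (1/6)*(-2)) = 2 - 4*(1/6 - 1/3) = 2 - 4*(-1/6) = 2 + 2/3 = 8/3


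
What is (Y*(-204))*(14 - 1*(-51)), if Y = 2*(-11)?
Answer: 291720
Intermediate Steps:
Y = -22
(Y*(-204))*(14 - 1*(-51)) = (-22*(-204))*(14 - 1*(-51)) = 4488*(14 + 51) = 4488*65 = 291720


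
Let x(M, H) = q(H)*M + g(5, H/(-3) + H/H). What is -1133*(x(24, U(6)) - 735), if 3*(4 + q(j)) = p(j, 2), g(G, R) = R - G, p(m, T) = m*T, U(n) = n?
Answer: 839553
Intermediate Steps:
p(m, T) = T*m
q(j) = -4 + 2*j/3 (q(j) = -4 + (2*j)/3 = -4 + 2*j/3)
x(M, H) = -4 - H/3 + M*(-4 + 2*H/3) (x(M, H) = (-4 + 2*H/3)*M + ((H/(-3) + H/H) - 1*5) = M*(-4 + 2*H/3) + ((H*(-⅓) + 1) - 5) = M*(-4 + 2*H/3) + ((-H/3 + 1) - 5) = M*(-4 + 2*H/3) + ((1 - H/3) - 5) = M*(-4 + 2*H/3) + (-4 - H/3) = -4 - H/3 + M*(-4 + 2*H/3))
-1133*(x(24, U(6)) - 735) = -1133*((-4 - ⅓*6 + (⅔)*24*(-6 + 6)) - 735) = -1133*((-4 - 2 + (⅔)*24*0) - 735) = -1133*((-4 - 2 + 0) - 735) = -1133*(-6 - 735) = -1133*(-741) = 839553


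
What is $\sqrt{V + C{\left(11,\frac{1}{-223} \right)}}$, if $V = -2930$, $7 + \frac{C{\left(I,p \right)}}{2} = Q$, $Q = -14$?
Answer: $2 i \sqrt{743} \approx 54.516 i$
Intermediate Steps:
$C{\left(I,p \right)} = -42$ ($C{\left(I,p \right)} = -14 + 2 \left(-14\right) = -14 - 28 = -42$)
$\sqrt{V + C{\left(11,\frac{1}{-223} \right)}} = \sqrt{-2930 - 42} = \sqrt{-2972} = 2 i \sqrt{743}$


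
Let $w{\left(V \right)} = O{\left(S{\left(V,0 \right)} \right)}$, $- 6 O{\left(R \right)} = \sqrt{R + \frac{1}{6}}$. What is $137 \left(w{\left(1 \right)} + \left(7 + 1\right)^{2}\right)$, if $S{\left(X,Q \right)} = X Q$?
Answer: $8768 - \frac{137 \sqrt{6}}{36} \approx 8758.7$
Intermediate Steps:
$S{\left(X,Q \right)} = Q X$
$O{\left(R \right)} = - \frac{\sqrt{\frac{1}{6} + R}}{6}$ ($O{\left(R \right)} = - \frac{\sqrt{R + \frac{1}{6}}}{6} = - \frac{\sqrt{\frac{1}{6} + R}}{6}$)
$w{\left(V \right)} = - \frac{\sqrt{6}}{36}$ ($w{\left(V \right)} = - \frac{\sqrt{6 + 36 \cdot 0 V}}{36} = - \frac{\sqrt{6 + 36 \cdot 0}}{36} = - \frac{\sqrt{6 + 0}}{36} = - \frac{\sqrt{6}}{36}$)
$137 \left(w{\left(1 \right)} + \left(7 + 1\right)^{2}\right) = 137 \left(- \frac{\sqrt{6}}{36} + \left(7 + 1\right)^{2}\right) = 137 \left(- \frac{\sqrt{6}}{36} + 8^{2}\right) = 137 \left(- \frac{\sqrt{6}}{36} + 64\right) = 137 \left(64 - \frac{\sqrt{6}}{36}\right) = 8768 - \frac{137 \sqrt{6}}{36}$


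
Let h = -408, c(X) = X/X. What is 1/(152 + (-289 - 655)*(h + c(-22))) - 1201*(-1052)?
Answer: 485620410721/384360 ≈ 1.2635e+6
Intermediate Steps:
c(X) = 1
1/(152 + (-289 - 655)*(h + c(-22))) - 1201*(-1052) = 1/(152 + (-289 - 655)*(-408 + 1)) - 1201*(-1052) = 1/(152 - 944*(-407)) + 1263452 = 1/(152 + 384208) + 1263452 = 1/384360 + 1263452 = 485620410721/384360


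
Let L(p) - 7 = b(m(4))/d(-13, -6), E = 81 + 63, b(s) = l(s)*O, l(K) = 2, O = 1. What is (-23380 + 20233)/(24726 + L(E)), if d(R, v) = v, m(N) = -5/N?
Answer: -9441/74198 ≈ -0.12724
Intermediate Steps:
b(s) = 2 (b(s) = 2*1 = 2)
E = 144
L(p) = 20/3 (L(p) = 7 + 2/(-6) = 7 + 2*(-1/6) = 7 - 1/3 = 20/3)
(-23380 + 20233)/(24726 + L(E)) = (-23380 + 20233)/(24726 + 20/3) = -3147/74198/3 = -3147*3/74198 = -9441/74198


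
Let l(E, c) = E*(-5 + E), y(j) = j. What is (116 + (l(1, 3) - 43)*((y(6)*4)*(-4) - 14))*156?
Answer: 824616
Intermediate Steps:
(116 + (l(1, 3) - 43)*((y(6)*4)*(-4) - 14))*156 = (116 + (1*(-5 + 1) - 43)*((6*4)*(-4) - 14))*156 = (116 + (1*(-4) - 43)*(24*(-4) - 14))*156 = (116 + (-4 - 43)*(-96 - 14))*156 = (116 - 47*(-110))*156 = (116 + 5170)*156 = 5286*156 = 824616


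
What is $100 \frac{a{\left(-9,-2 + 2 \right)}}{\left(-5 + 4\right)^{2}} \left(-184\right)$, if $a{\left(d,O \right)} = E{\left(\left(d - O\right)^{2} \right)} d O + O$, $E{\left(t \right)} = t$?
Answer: $0$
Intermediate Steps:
$a{\left(d,O \right)} = O + O d \left(d - O\right)^{2}$ ($a{\left(d,O \right)} = \left(d - O\right)^{2} d O + O = d \left(d - O\right)^{2} O + O = O d \left(d - O\right)^{2} + O = O + O d \left(d - O\right)^{2}$)
$100 \frac{a{\left(-9,-2 + 2 \right)}}{\left(-5 + 4\right)^{2}} \left(-184\right) = 100 \frac{\left(-2 + 2\right) \left(1 - 9 \left(\left(-2 + 2\right) - -9\right)^{2}\right)}{\left(-5 + 4\right)^{2}} \left(-184\right) = 100 \frac{0 \left(1 - 9 \left(0 + 9\right)^{2}\right)}{\left(-1\right)^{2}} \left(-184\right) = 100 \frac{0 \left(1 - 9 \cdot 9^{2}\right)}{1} \left(-184\right) = 100 \cdot 0 \left(1 - 729\right) 1 \left(-184\right) = 100 \cdot 0 \left(-728\right) 1 \left(-184\right) = 100 \cdot 0 \cdot 1 \left(-184\right) = 100 \cdot 0 \left(-184\right) = 0 \left(-184\right) = 0$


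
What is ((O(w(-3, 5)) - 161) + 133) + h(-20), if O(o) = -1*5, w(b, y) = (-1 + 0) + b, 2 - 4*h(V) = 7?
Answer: -137/4 ≈ -34.250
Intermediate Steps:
h(V) = -5/4 (h(V) = 1/2 - 1/4*7 = 1/2 - 7/4 = -5/4)
w(b, y) = -1 + b
O(o) = -5
((O(w(-3, 5)) - 161) + 133) + h(-20) = ((-5 - 161) + 133) - 5/4 = (-166 + 133) - 5/4 = -33 - 5/4 = -137/4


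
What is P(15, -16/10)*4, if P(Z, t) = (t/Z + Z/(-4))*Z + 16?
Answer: -837/5 ≈ -167.40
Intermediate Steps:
P(Z, t) = 16 + Z*(-Z/4 + t/Z) (P(Z, t) = (t/Z + Z*(-¼))*Z + 16 = (t/Z - Z/4)*Z + 16 = (-Z/4 + t/Z)*Z + 16 = Z*(-Z/4 + t/Z) + 16 = 16 + Z*(-Z/4 + t/Z))
P(15, -16/10)*4 = (16 - 16/10 - ¼*15²)*4 = (16 - 16*⅒ - ¼*225)*4 = (16 - 8/5 - 225/4)*4 = -837/20*4 = -837/5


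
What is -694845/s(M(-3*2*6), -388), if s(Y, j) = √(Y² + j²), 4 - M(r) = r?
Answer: -694845*√9509/38036 ≈ -1781.4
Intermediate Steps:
M(r) = 4 - r
-694845/s(M(-3*2*6), -388) = -694845/√((4 - (-3*2)*6)² + (-388)²) = -694845/√((4 - (-6)*6)² + 150544) = -694845/√((4 - 1*(-36))² + 150544) = -694845/√((4 + 36)² + 150544) = -694845/√(40² + 150544) = -694845/√(1600 + 150544) = -694845*√9509/38036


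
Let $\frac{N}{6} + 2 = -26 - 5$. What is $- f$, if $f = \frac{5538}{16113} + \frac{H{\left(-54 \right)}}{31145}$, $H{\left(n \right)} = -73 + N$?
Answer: $- \frac{56038129}{167279795} \approx -0.335$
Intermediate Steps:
$N = -198$ ($N = -12 + 6 \left(-26 - 5\right) = -12 + 6 \left(-31\right) = -12 - 186 = -198$)
$H{\left(n \right)} = -271$ ($H{\left(n \right)} = -73 - 198 = -271$)
$f = \frac{56038129}{167279795}$ ($f = \frac{5538}{16113} - \frac{271}{31145} = 5538 \cdot \frac{1}{16113} - \frac{271}{31145} = \frac{1846}{5371} - \frac{271}{31145} = \frac{56038129}{167279795} \approx 0.335$)
$- f = \left(-1\right) \frac{56038129}{167279795} = - \frac{56038129}{167279795}$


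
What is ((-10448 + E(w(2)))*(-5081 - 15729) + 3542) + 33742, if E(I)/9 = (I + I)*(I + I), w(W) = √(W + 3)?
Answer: 213714364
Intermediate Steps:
w(W) = √(3 + W)
E(I) = 36*I² (E(I) = 9*((I + I)*(I + I)) = 9*((2*I)*(2*I)) = 9*(4*I²) = 36*I²)
((-10448 + E(w(2)))*(-5081 - 15729) + 3542) + 33742 = ((-10448 + 36*(√(3 + 2))²)*(-5081 - 15729) + 3542) + 33742 = ((-10448 + 36*(√5)²)*(-20810) + 3542) + 33742 = ((-10448 + 36*5)*(-20810) + 3542) + 33742 = ((-10448 + 180)*(-20810) + 3542) + 33742 = (-10268*(-20810) + 3542) + 33742 = (213677080 + 3542) + 33742 = 213680622 + 33742 = 213714364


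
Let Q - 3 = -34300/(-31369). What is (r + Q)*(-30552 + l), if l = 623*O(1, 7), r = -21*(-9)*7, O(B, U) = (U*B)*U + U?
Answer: 180505919584/31369 ≈ 5.7543e+6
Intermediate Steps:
O(B, U) = U + B*U² (O(B, U) = (B*U)*U + U = B*U² + U = U + B*U²)
r = 1323 (r = 189*7 = 1323)
Q = 128407/31369 (Q = 3 - 34300/(-31369) = 3 - 34300*(-1/31369) = 3 + 34300/31369 = 128407/31369 ≈ 4.0934)
l = 34888 (l = 623*(7*(1 + 1*7)) = 623*(7*(1 + 7)) = 623*(7*8) = 623*56 = 34888)
(r + Q)*(-30552 + l) = (1323 + 128407/31369)*(-30552 + 34888) = (41629594/31369)*4336 = 180505919584/31369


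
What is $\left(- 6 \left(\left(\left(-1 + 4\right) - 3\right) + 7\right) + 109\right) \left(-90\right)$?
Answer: $-6030$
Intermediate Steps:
$\left(- 6 \left(\left(\left(-1 + 4\right) - 3\right) + 7\right) + 109\right) \left(-90\right) = \left(- 6 \left(\left(3 - 3\right) + 7\right) + 109\right) \left(-90\right) = \left(- 6 \left(0 + 7\right) + 109\right) \left(-90\right) = \left(\left(-6\right) 7 + 109\right) \left(-90\right) = \left(-42 + 109\right) \left(-90\right) = 67 \left(-90\right) = -6030$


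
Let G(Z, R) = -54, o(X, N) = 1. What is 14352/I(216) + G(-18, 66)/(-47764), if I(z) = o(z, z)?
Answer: 342754491/23882 ≈ 14352.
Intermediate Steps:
I(z) = 1
14352/I(216) + G(-18, 66)/(-47764) = 14352/1 - 54/(-47764) = 14352*1 - 54*(-1/47764) = 14352 + 27/23882 = 342754491/23882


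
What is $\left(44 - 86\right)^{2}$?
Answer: $1764$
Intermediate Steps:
$\left(44 - 86\right)^{2} = \left(-42\right)^{2} = 1764$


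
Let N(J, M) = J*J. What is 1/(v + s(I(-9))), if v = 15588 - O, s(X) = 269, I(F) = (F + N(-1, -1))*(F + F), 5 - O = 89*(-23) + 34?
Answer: 1/13839 ≈ 7.2260e-5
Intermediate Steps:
N(J, M) = J²
O = 2018 (O = 5 - (89*(-23) + 34) = 5 - (-2047 + 34) = 5 - 1*(-2013) = 5 + 2013 = 2018)
I(F) = 2*F*(1 + F) (I(F) = (F + (-1)²)*(F + F) = (F + 1)*(2*F) = (1 + F)*(2*F) = 2*F*(1 + F))
v = 13570 (v = 15588 - 1*2018 = 15588 - 2018 = 13570)
1/(v + s(I(-9))) = 1/(13570 + 269) = 1/13839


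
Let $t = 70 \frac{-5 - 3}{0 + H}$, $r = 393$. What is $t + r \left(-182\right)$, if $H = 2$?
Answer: $-71806$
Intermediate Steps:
$t = -280$ ($t = 70 \frac{-5 - 3}{0 + 2} = 70 \left(- \frac{8}{2}\right) = 70 \left(\left(-8\right) \frac{1}{2}\right) = 70 \left(-4\right) = -280$)
$t + r \left(-182\right) = -280 + 393 \left(-182\right) = -280 - 71526 = -71806$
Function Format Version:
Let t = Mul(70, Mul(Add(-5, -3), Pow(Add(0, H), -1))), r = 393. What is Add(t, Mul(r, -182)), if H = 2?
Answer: -71806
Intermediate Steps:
t = -280 (t = Mul(70, Mul(Add(-5, -3), Pow(Add(0, 2), -1))) = Mul(70, Mul(-8, Pow(2, -1))) = Mul(70, Mul(-8, Rational(1, 2))) = Mul(70, -4) = -280)
Add(t, Mul(r, -182)) = Add(-280, Mul(393, -182)) = Add(-280, -71526) = -71806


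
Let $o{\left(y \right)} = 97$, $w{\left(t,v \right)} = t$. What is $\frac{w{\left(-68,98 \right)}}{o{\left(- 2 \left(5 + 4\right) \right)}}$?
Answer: $- \frac{68}{97} \approx -0.70103$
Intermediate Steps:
$\frac{w{\left(-68,98 \right)}}{o{\left(- 2 \left(5 + 4\right) \right)}} = - \frac{68}{97}$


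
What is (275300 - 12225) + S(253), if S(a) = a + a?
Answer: 263581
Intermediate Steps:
S(a) = 2*a
(275300 - 12225) + S(253) = (275300 - 12225) + 2*253 = 263075 + 506 = 263581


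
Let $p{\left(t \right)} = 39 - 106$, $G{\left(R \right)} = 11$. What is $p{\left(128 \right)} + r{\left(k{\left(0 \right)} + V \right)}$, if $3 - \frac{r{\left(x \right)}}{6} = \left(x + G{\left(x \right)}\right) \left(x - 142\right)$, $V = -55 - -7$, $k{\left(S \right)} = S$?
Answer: $-42229$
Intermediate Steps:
$p{\left(t \right)} = -67$ ($p{\left(t \right)} = 39 - 106 = -67$)
$V = -48$ ($V = -55 + 7 = -48$)
$r{\left(x \right)} = 18 - 6 \left(-142 + x\right) \left(11 + x\right)$ ($r{\left(x \right)} = 18 - 6 \left(x + 11\right) \left(x - 142\right) = 18 - 6 \left(11 + x\right) \left(-142 + x\right) = 18 - 6 \left(-142 + x\right) \left(11 + x\right)$)
$p{\left(128 \right)} + r{\left(k{\left(0 \right)} + V \right)} = -67 + \left(9390 - 6 \left(0 - 48\right)^{2} + 786 \left(0 - 48\right)\right) = -67 + \left(9390 - 6 \left(-48\right)^{2} + 786 \left(-48\right)\right) = -67 - 42162 = -42229$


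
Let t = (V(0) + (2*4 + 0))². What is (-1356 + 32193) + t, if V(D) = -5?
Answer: 30846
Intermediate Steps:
t = 9 (t = (-5 + (2*4 + 0))² = (-5 + (8 + 0))² = (-5 + 8)² = 3² = 9)
(-1356 + 32193) + t = (-1356 + 32193) + 9 = 30837 + 9 = 30846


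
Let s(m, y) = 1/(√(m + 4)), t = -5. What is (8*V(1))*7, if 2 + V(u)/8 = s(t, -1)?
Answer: -896 - 448*I ≈ -896.0 - 448.0*I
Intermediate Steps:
s(m, y) = (4 + m)^(-½) (s(m, y) = 1/(√(4 + m)) = (4 + m)^(-½))
V(u) = -16 - 8*I (V(u) = -16 + 8/√(4 - 5) = -16 + 8/√(-1) = -16 + 8*(-I) = -16 - 8*I)
(8*V(1))*7 = (8*(-16 - 8*I))*7 = (-128 - 64*I)*7 = -896 - 448*I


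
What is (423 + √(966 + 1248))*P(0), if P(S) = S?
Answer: 0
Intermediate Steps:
(423 + √(966 + 1248))*P(0) = (423 + √(966 + 1248))*0 = (423 + √2214)*0 = (423 + 3*√246)*0 = 0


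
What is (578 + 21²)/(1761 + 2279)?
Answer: 1019/4040 ≈ 0.25223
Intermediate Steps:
(578 + 21²)/(1761 + 2279) = (578 + 441)/4040 = 1019*(1/4040) = 1019/4040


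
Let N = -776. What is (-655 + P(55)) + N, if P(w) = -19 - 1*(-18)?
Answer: -1432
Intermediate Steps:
P(w) = -1 (P(w) = -19 + 18 = -1)
(-655 + P(55)) + N = (-655 - 1) - 776 = -656 - 776 = -1432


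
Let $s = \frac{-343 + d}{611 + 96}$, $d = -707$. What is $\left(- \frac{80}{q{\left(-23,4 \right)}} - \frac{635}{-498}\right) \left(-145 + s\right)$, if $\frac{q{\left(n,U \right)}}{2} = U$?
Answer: $\frac{64284275}{50298} \approx 1278.1$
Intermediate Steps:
$q{\left(n,U \right)} = 2 U$
$s = - \frac{150}{101}$ ($s = \frac{-343 - 707}{611 + 96} = - \frac{1050}{707} = \left(-1050\right) \frac{1}{707} = - \frac{150}{101} \approx -1.4851$)
$\left(- \frac{80}{q{\left(-23,4 \right)}} - \frac{635}{-498}\right) \left(-145 + s\right) = \left(- \frac{80}{2 \cdot 4} - \frac{635}{-498}\right) \left(-145 - \frac{150}{101}\right) = \left(- \frac{80}{8} - - \frac{635}{498}\right) \left(- \frac{14795}{101}\right) = \left(\left(-80\right) \frac{1}{8} + \frac{635}{498}\right) \left(- \frac{14795}{101}\right) = \left(-10 + \frac{635}{498}\right) \left(- \frac{14795}{101}\right) = \left(- \frac{4345}{498}\right) \left(- \frac{14795}{101}\right) = \frac{64284275}{50298}$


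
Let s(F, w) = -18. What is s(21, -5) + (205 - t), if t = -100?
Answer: 287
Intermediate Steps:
s(21, -5) + (205 - t) = -18 + (205 - 1*(-100)) = -18 + (205 + 100) = -18 + 305 = 287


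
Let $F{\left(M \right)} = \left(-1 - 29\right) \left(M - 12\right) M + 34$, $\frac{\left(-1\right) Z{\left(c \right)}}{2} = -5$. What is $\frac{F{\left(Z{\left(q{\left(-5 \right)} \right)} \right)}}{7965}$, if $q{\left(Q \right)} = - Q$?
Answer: $\frac{634}{7965} \approx 0.079598$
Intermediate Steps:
$Z{\left(c \right)} = 10$ ($Z{\left(c \right)} = \left(-2\right) \left(-5\right) = 10$)
$F{\left(M \right)} = 34 + M \left(360 - 30 M\right)$ ($F{\left(M \right)} = - 30 \left(-12 + M\right) M + 34 = \left(360 - 30 M\right) M + 34 = M \left(360 - 30 M\right) + 34 = 34 + M \left(360 - 30 M\right)$)
$\frac{F{\left(Z{\left(q{\left(-5 \right)} \right)} \right)}}{7965} = \frac{34 - 30 \cdot 10^{2} + 360 \cdot 10}{7965} = \left(34 - 3000 + 3600\right) \frac{1}{7965} = 634 \cdot \frac{1}{7965} = \frac{634}{7965}$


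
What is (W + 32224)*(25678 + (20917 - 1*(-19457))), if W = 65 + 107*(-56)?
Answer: 1736969444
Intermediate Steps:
W = -5927 (W = 65 - 5992 = -5927)
(W + 32224)*(25678 + (20917 - 1*(-19457))) = (-5927 + 32224)*(25678 + (20917 - 1*(-19457))) = 26297*(25678 + (20917 + 19457)) = 26297*(25678 + 40374) = 26297*66052 = 1736969444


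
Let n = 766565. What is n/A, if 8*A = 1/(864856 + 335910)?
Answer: 7363721510320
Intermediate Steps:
A = 1/9606128 (A = 1/(8*(864856 + 335910)) = (1/8)/1200766 = (1/8)*(1/1200766) = 1/9606128 ≈ 1.0410e-7)
n/A = 766565/(1/9606128) = 766565*9606128 = 7363721510320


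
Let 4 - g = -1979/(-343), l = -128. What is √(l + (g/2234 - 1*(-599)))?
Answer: 13*√33395809090/109466 ≈ 21.703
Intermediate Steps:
g = -607/343 (g = 4 - (-1979)/(-343) = 4 - (-1979)*(-1)/343 = 4 - 1*1979/343 = 4 - 1979/343 = -607/343 ≈ -1.7697)
√(l + (g/2234 - 1*(-599))) = √(-128 + (-607/343/2234 - 1*(-599))) = √(-128 + (-607/343*1/2234 + 599)) = √(-128 + (-607/766262 + 599)) = √(-128 + 458990331/766262) = √(360908795/766262) = 13*√33395809090/109466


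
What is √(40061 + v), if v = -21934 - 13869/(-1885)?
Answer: 4*√4027215790/1885 ≈ 134.66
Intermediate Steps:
v = -41331721/1885 (v = -21934 - 13869*(-1)/1885 = -21934 - 1*(-13869/1885) = -21934 + 13869/1885 = -41331721/1885 ≈ -21927.)
√(40061 + v) = √(40061 - 41331721/1885) = √(34183264/1885) = 4*√4027215790/1885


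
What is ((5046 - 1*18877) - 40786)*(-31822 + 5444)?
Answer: 1440687226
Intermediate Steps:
((5046 - 1*18877) - 40786)*(-31822 + 5444) = ((5046 - 18877) - 40786)*(-26378) = (-13831 - 40786)*(-26378) = -54617*(-26378) = 1440687226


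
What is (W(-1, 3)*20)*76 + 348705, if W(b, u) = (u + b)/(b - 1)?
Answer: 347185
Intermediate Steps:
W(b, u) = (b + u)/(-1 + b)
(W(-1, 3)*20)*76 + 348705 = (((-1 + 3)/(-1 - 1))*20)*76 + 348705 = ((2/(-2))*20)*76 + 348705 = (-1/2*2*20)*76 + 348705 = -1*20*76 + 348705 = -20*76 + 348705 = -1520 + 348705 = 347185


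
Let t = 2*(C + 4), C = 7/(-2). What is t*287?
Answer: 287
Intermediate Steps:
C = -7/2 (C = 7*(-½) = -7/2 ≈ -3.5000)
t = 1 (t = 2*(-7/2 + 4) = 2*(½) = 1)
t*287 = 1*287 = 287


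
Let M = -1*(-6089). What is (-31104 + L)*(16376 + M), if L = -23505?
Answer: -1226791185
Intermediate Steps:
M = 6089
(-31104 + L)*(16376 + M) = (-31104 - 23505)*(16376 + 6089) = -54609*22465 = -1226791185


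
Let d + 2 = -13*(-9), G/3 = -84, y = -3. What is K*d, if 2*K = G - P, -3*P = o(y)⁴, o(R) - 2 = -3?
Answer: -86825/6 ≈ -14471.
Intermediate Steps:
G = -252 (G = 3*(-84) = -252)
o(R) = -1 (o(R) = 2 - 3 = -1)
d = 115 (d = -2 - 13*(-9) = -2 + 117 = 115)
P = -⅓ (P = -⅓*(-1)⁴ = -⅓*1 = -⅓ ≈ -0.33333)
K = -755/6 (K = (-252 - 1*(-⅓))/2 = (-252 + ⅓)/2 = (½)*(-755/3) = -755/6 ≈ -125.83)
K*d = -755/6*115 = -86825/6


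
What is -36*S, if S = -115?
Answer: 4140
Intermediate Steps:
-36*S = -36*(-115) = 4140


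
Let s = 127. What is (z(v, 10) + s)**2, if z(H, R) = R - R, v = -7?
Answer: 16129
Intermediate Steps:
z(H, R) = 0
(z(v, 10) + s)**2 = (0 + 127)**2 = 127**2 = 16129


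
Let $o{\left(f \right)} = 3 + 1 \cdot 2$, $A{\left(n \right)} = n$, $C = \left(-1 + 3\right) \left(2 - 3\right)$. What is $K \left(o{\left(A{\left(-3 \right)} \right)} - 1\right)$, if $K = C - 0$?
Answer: $-8$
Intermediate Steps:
$C = -2$ ($C = 2 \left(-1\right) = -2$)
$K = -2$ ($K = -2 - 0 = -2 + 0 = -2$)
$o{\left(f \right)} = 5$ ($o{\left(f \right)} = 3 + 2 = 5$)
$K \left(o{\left(A{\left(-3 \right)} \right)} - 1\right) = - 2 \left(5 - 1\right) = \left(-2\right) 4 = -8$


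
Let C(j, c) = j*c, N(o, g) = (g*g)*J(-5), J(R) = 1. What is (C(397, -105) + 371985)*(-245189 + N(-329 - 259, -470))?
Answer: -8022656700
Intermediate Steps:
N(o, g) = g**2 (N(o, g) = (g*g)*1 = g**2*1 = g**2)
C(j, c) = c*j
(C(397, -105) + 371985)*(-245189 + N(-329 - 259, -470)) = (-105*397 + 371985)*(-245189 + (-470)**2) = (-41685 + 371985)*(-245189 + 220900) = 330300*(-24289) = -8022656700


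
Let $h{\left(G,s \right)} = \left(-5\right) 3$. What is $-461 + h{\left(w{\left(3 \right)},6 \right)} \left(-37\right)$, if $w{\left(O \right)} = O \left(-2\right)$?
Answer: $94$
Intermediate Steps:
$w{\left(O \right)} = - 2 O$
$h{\left(G,s \right)} = -15$
$-461 + h{\left(w{\left(3 \right)},6 \right)} \left(-37\right) = -461 - -555 = -461 + 555 = 94$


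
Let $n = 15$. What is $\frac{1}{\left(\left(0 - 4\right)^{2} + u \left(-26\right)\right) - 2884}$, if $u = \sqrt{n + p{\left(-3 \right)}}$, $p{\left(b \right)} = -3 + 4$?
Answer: $- \frac{1}{2972} \approx -0.00033647$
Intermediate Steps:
$p{\left(b \right)} = 1$
$u = 4$ ($u = \sqrt{15 + 1} = \sqrt{16} = 4$)
$\frac{1}{\left(\left(0 - 4\right)^{2} + u \left(-26\right)\right) - 2884} = \frac{1}{\left(\left(0 - 4\right)^{2} + 4 \left(-26\right)\right) - 2884} = \frac{1}{\left(\left(-4\right)^{2} - 104\right) - 2884} = \frac{1}{\left(16 - 104\right) - 2884} = \frac{1}{-88 - 2884} = \frac{1}{-2972} = - \frac{1}{2972}$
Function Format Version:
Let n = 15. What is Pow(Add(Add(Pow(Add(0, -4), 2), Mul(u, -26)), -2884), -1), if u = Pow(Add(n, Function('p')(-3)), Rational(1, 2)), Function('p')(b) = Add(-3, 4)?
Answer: Rational(-1, 2972) ≈ -0.00033647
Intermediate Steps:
Function('p')(b) = 1
u = 4 (u = Pow(Add(15, 1), Rational(1, 2)) = Pow(16, Rational(1, 2)) = 4)
Pow(Add(Add(Pow(Add(0, -4), 2), Mul(u, -26)), -2884), -1) = Pow(Add(Add(Pow(Add(0, -4), 2), Mul(4, -26)), -2884), -1) = Pow(Add(Add(Pow(-4, 2), -104), -2884), -1) = Pow(Add(Add(16, -104), -2884), -1) = Pow(Add(-88, -2884), -1) = Pow(-2972, -1) = Rational(-1, 2972)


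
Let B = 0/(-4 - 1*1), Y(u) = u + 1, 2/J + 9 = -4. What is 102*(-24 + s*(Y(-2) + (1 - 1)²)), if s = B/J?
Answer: -2448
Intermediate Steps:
J = -2/13 (J = 2/(-9 - 4) = 2/(-13) = 2*(-1/13) = -2/13 ≈ -0.15385)
Y(u) = 1 + u
B = 0 (B = 0/(-4 - 1) = 0/(-5) = 0*(-⅕) = 0)
s = 0 (s = 0/(-2/13) = 0*(-13/2) = 0)
102*(-24 + s*(Y(-2) + (1 - 1)²)) = 102*(-24 + 0*((1 - 2) + (1 - 1)²)) = 102*(-24 + 0*(-1 + 0²)) = 102*(-24 + 0*(-1 + 0)) = 102*(-24 + 0*(-1)) = 102*(-24 + 0) = 102*(-24) = -2448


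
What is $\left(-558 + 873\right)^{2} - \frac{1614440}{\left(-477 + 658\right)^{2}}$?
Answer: $\frac{3249095785}{32761} \approx 99176.0$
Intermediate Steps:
$\left(-558 + 873\right)^{2} - \frac{1614440}{\left(-477 + 658\right)^{2}} = 315^{2} - \frac{1614440}{181^{2}} = 99225 - \frac{1614440}{32761} = \frac{3249095785}{32761}$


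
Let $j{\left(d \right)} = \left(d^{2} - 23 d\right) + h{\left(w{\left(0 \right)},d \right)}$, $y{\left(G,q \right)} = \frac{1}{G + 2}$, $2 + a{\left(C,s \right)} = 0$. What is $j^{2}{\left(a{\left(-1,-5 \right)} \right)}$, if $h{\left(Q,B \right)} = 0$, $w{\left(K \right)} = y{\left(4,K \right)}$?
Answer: $2500$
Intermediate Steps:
$a{\left(C,s \right)} = -2$ ($a{\left(C,s \right)} = -2 + 0 = -2$)
$y{\left(G,q \right)} = \frac{1}{2 + G}$
$w{\left(K \right)} = \frac{1}{6}$ ($w{\left(K \right)} = \frac{1}{2 + 4} = \frac{1}{6}$)
$j{\left(d \right)} = d^{2} - 23 d$ ($j{\left(d \right)} = \left(d^{2} - 23 d\right) + 0 = d^{2} - 23 d$)
$j^{2}{\left(a{\left(-1,-5 \right)} \right)} = \left(- 2 \left(-23 - 2\right)\right)^{2} = \left(\left(-2\right) \left(-25\right)\right)^{2} = 50^{2} = 2500$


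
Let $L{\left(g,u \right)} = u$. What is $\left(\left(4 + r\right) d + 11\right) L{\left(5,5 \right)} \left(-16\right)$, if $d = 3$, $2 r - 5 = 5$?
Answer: $-3040$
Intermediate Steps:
$r = 5$ ($r = \frac{5}{2} + \frac{1}{2} \cdot 5 = \frac{5}{2} + \frac{5}{2} = 5$)
$\left(\left(4 + r\right) d + 11\right) L{\left(5,5 \right)} \left(-16\right) = \left(\left(4 + 5\right) 3 + 11\right) 5 \left(-16\right) = \left(9 \cdot 3 + 11\right) 5 \left(-16\right) = \left(27 + 11\right) 5 \left(-16\right) = 38 \cdot 5 \left(-16\right) = 190 \left(-16\right) = -3040$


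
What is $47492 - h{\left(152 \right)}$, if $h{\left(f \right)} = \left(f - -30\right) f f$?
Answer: $-4157436$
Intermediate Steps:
$h{\left(f \right)} = f^{2} \left(30 + f\right)$ ($h{\left(f \right)} = \left(f + 30\right) f f = \left(30 + f\right) f f = f \left(30 + f\right) f = f^{2} \left(30 + f\right)$)
$47492 - h{\left(152 \right)} = 47492 - 152^{2} \left(30 + 152\right) = 47492 - 23104 \cdot 182 = 47492 - 4204928 = -4157436$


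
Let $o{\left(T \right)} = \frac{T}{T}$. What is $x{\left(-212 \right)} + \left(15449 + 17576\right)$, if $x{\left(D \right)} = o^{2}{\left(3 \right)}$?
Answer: $33026$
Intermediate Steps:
$o{\left(T \right)} = 1$
$x{\left(D \right)} = 1$ ($x{\left(D \right)} = 1^{2} = 1$)
$x{\left(-212 \right)} + \left(15449 + 17576\right) = 1 + \left(15449 + 17576\right) = 1 + 33025 = 33026$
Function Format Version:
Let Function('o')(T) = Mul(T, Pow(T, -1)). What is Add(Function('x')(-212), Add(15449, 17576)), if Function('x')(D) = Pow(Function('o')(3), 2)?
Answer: 33026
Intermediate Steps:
Function('o')(T) = 1
Function('x')(D) = 1 (Function('x')(D) = Pow(1, 2) = 1)
Add(Function('x')(-212), Add(15449, 17576)) = Add(1, Add(15449, 17576)) = Add(1, 33025) = 33026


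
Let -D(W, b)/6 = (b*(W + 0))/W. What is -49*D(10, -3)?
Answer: -882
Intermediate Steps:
D(W, b) = -6*b (D(W, b) = -6*b*(W + 0)/W = -6*b*W/W = -6*W*b/W = -6*b)
-49*D(10, -3) = -(-294)*(-3) = -49*18 = -882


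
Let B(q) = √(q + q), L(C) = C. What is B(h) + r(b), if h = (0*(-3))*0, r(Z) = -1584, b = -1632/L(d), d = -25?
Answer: -1584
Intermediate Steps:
b = 1632/25 (b = -1632/(-25) = -1632*(-1/25) = 1632/25 ≈ 65.280)
h = 0 (h = 0*0 = 0)
B(q) = √2*√q (B(q) = √(2*q) = √2*√q)
B(h) + r(b) = √2*√0 - 1584 = √2*0 - 1584 = 0 - 1584 = -1584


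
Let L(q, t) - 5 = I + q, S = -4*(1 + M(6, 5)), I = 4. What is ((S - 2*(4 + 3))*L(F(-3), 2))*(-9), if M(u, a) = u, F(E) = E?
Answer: 2268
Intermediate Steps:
S = -28 (S = -4*(1 + 6) = -4*7 = -28)
L(q, t) = 9 + q (L(q, t) = 5 + (4 + q) = 9 + q)
((S - 2*(4 + 3))*L(F(-3), 2))*(-9) = ((-28 - 2*(4 + 3))*(9 - 3))*(-9) = ((-28 - 2*7)*6)*(-9) = ((-28 - 14)*6)*(-9) = -42*6*(-9) = -252*(-9) = 2268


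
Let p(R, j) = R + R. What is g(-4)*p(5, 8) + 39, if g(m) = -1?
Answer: 29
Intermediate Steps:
p(R, j) = 2*R
g(-4)*p(5, 8) + 39 = -2*5 + 39 = -1*10 + 39 = -10 + 39 = 29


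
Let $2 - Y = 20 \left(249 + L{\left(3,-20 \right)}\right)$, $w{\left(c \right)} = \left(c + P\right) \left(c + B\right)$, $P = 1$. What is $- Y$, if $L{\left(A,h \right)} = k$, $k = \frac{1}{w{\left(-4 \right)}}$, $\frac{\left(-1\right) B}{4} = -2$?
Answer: $\frac{14929}{3} \approx 4976.3$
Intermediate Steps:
$B = 8$ ($B = \left(-4\right) \left(-2\right) = 8$)
$w{\left(c \right)} = \left(1 + c\right) \left(8 + c\right)$ ($w{\left(c \right)} = \left(c + 1\right) \left(c + 8\right) = \left(1 + c\right) \left(8 + c\right)$)
$k = - \frac{1}{12}$ ($k = \frac{1}{8 + \left(-4\right)^{2} + 9 \left(-4\right)} = \frac{1}{8 + 16 - 36} = \frac{1}{-12} = - \frac{1}{12} \approx -0.083333$)
$L{\left(A,h \right)} = - \frac{1}{12}$
$Y = - \frac{14929}{3}$ ($Y = 2 - 20 \left(249 - \frac{1}{12}\right) = 2 - 20 \cdot \frac{2987}{12} = 2 - \frac{14935}{3} = - \frac{14929}{3} \approx -4976.3$)
$- Y = \left(-1\right) \left(- \frac{14929}{3}\right) = \frac{14929}{3}$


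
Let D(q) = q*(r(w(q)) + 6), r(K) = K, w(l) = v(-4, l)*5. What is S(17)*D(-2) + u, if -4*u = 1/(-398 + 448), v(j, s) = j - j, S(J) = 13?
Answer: -31201/200 ≈ -156.00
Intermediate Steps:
v(j, s) = 0
w(l) = 0 (w(l) = 0*5 = 0)
D(q) = 6*q (D(q) = q*(0 + 6) = q*6 = 6*q)
u = -1/200 (u = -1/(4*(-398 + 448)) = -¼/50 = -¼*1/50 = -1/200 ≈ -0.0050000)
S(17)*D(-2) + u = 13*(6*(-2)) - 1/200 = 13*(-12) - 1/200 = -156 - 1/200 = -31201/200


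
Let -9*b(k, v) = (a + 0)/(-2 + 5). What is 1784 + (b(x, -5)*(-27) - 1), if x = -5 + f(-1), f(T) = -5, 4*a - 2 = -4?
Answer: 3565/2 ≈ 1782.5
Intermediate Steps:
a = -½ (a = ½ + (¼)*(-4) = ½ - 1 = -½ ≈ -0.50000)
x = -10 (x = -5 - 5 = -10)
b(k, v) = 1/54 (b(k, v) = -(-½ + 0)/(9*(-2 + 5)) = -(-1)/(18*3) = -⅑*(-⅙) = 1/54)
1784 + (b(x, -5)*(-27) - 1) = 1784 + ((1/54)*(-27) - 1) = 1784 + (-½ - 1) = 1784 - 3/2 = 3565/2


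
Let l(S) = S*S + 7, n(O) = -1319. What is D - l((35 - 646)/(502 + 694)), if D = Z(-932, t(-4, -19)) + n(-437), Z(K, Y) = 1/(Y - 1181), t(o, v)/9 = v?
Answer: -1897105995/1430416 ≈ -1326.3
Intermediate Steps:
t(o, v) = 9*v
Z(K, Y) = 1/(-1181 + Y)
l(S) = 7 + S**2 (l(S) = S**2 + 7 = 7 + S**2)
D = -1783289/1352 (D = 1/(-1181 + 9*(-19)) - 1319 = 1/(-1181 - 171) - 1319 = 1/(-1352) - 1319 = -1/1352 - 1319 = -1783289/1352 ≈ -1319.0)
D - l((35 - 646)/(502 + 694)) = -1783289/1352 - (7 + ((35 - 646)/(502 + 694))**2) = -1783289/1352 - (7 + (-611/1196)**2) = -1783289/1352 - (7 + (-611*1/1196)**2) = -1783289/1352 - (7 + (-47/92)**2) = -1783289/1352 - (7 + 2209/8464) = -1783289/1352 - 1*61457/8464 = -1783289/1352 - 61457/8464 = -1897105995/1430416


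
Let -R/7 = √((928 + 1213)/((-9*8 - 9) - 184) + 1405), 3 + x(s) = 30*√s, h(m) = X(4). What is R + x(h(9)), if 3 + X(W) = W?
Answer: 27 - 14*√24524690/265 ≈ -234.63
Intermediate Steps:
X(W) = -3 + W
h(m) = 1 (h(m) = -3 + 4 = 1)
x(s) = -3 + 30*√s
R = -14*√24524690/265 (R = -7*√((928 + 1213)/((-9*8 - 9) - 184) + 1405) = -7*√(2141/((-72 - 9) - 184) + 1405) = -7*√(2141/(-81 - 184) + 1405) = -7*√(2141/(-265) + 1405) = -7*√(2141*(-1/265) + 1405) = -7*√(-2141/265 + 1405) = -14*√24524690/265 ≈ -261.63)
R + x(h(9)) = -14*√24524690/265 + (-3 + 30*√1) = -14*√24524690/265 + (-3 + 30*1) = -14*√24524690/265 + (-3 + 30) = -14*√24524690/265 + 27 = 27 - 14*√24524690/265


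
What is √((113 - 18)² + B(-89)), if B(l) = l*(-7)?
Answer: 12*√67 ≈ 98.224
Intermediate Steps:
B(l) = -7*l
√((113 - 18)² + B(-89)) = √((113 - 18)² - 7*(-89)) = √(95² + 623) = √(9025 + 623) = √9648 = 12*√67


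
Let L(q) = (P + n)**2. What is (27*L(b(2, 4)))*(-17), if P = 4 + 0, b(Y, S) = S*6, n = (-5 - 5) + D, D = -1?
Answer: -22491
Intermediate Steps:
n = -11 (n = (-5 - 5) - 1 = -10 - 1 = -11)
b(Y, S) = 6*S
P = 4
L(q) = 49 (L(q) = (4 - 11)**2 = (-7)**2 = 49)
(27*L(b(2, 4)))*(-17) = (27*49)*(-17) = 1323*(-17) = -22491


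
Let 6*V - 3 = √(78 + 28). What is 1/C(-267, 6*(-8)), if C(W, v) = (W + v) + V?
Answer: -11322/3560663 - 6*√106/3560663 ≈ -0.0031971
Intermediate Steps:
V = ½ + √106/6 (V = ½ + √(78 + 28)/6 = ½ + √106/6 ≈ 2.2159)
C(W, v) = ½ + W + v + √106/6 (C(W, v) = (W + v) + (½ + √106/6) = ½ + W + v + √106/6)
1/C(-267, 6*(-8)) = 1/(½ - 267 + 6*(-8) + √106/6) = 1/(½ - 267 - 48 + √106/6) = 1/(-629/2 + √106/6)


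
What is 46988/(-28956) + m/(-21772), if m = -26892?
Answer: -15271124/39401877 ≈ -0.38757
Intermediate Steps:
46988/(-28956) + m/(-21772) = 46988/(-28956) - 26892/(-21772) = 46988*(-1/28956) - 26892*(-1/21772) = -11747/7239 + 6723/5443 = -15271124/39401877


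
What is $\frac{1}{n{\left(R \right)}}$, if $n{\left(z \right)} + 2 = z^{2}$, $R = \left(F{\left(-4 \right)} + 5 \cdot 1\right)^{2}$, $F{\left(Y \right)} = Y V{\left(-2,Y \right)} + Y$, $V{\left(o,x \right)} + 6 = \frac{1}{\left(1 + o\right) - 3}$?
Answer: $\frac{1}{456974} \approx 2.1883 \cdot 10^{-6}$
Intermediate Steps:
$V{\left(o,x \right)} = -6 + \frac{1}{-2 + o}$ ($V{\left(o,x \right)} = -6 + \frac{1}{\left(1 + o\right) - 3} = -6 + \frac{1}{-2 + o}$)
$F{\left(Y \right)} = - \frac{21 Y}{4}$ ($F{\left(Y \right)} = Y \frac{13 - -12}{-2 - 2} + Y = Y \frac{13 + 12}{-4} + Y = Y \left(\left(- \frac{1}{4}\right) 25\right) + Y = Y \left(- \frac{25}{4}\right) + Y = - \frac{25 Y}{4} + Y = - \frac{21 Y}{4}$)
$R = 676$ ($R = \left(\left(- \frac{21}{4}\right) \left(-4\right) + 5 \cdot 1\right)^{2} = \left(21 + 5\right)^{2} = 26^{2} = 676$)
$n{\left(z \right)} = -2 + z^{2}$
$\frac{1}{n{\left(R \right)}} = \frac{1}{-2 + 676^{2}} = \frac{1}{-2 + 456976} = \frac{1}{456974}$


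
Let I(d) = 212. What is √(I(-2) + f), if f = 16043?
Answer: √16255 ≈ 127.50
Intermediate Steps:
√(I(-2) + f) = √(212 + 16043) = √16255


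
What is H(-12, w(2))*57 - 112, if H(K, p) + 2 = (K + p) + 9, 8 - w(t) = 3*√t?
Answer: 59 - 171*√2 ≈ -182.83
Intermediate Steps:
w(t) = 8 - 3*√t
H(K, p) = 7 + K + p (H(K, p) = -2 + ((K + p) + 9) = -2 + (9 + K + p) = 7 + K + p)
H(-12, w(2))*57 - 112 = (7 - 12 + (8 - 3*√2))*57 - 112 = (3 - 3*√2)*57 - 112 = (171 - 171*√2) - 112 = 59 - 171*√2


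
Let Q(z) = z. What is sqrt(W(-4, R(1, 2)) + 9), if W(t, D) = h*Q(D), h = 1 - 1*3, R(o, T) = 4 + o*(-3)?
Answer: sqrt(7) ≈ 2.6458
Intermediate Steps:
R(o, T) = 4 - 3*o
h = -2 (h = 1 - 3 = -2)
W(t, D) = -2*D
sqrt(W(-4, R(1, 2)) + 9) = sqrt(-2*(4 - 3*1) + 9) = sqrt(-2*(4 - 3) + 9) = sqrt(-2*1 + 9) = sqrt(-2 + 9) = sqrt(7)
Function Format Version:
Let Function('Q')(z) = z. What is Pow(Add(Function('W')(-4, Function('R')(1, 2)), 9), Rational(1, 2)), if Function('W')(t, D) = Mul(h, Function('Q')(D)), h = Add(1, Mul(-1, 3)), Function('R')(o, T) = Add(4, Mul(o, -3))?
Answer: Pow(7, Rational(1, 2)) ≈ 2.6458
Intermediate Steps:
Function('R')(o, T) = Add(4, Mul(-3, o))
h = -2 (h = Add(1, -3) = -2)
Function('W')(t, D) = Mul(-2, D)
Pow(Add(Function('W')(-4, Function('R')(1, 2)), 9), Rational(1, 2)) = Pow(Add(Mul(-2, Add(4, Mul(-3, 1))), 9), Rational(1, 2)) = Pow(Add(Mul(-2, Add(4, -3)), 9), Rational(1, 2)) = Pow(Add(Mul(-2, 1), 9), Rational(1, 2)) = Pow(Add(-2, 9), Rational(1, 2)) = Pow(7, Rational(1, 2))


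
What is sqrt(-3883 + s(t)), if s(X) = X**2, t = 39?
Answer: I*sqrt(2362) ≈ 48.6*I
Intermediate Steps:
sqrt(-3883 + s(t)) = sqrt(-3883 + 39**2) = sqrt(-3883 + 1521) = sqrt(-2362) = I*sqrt(2362)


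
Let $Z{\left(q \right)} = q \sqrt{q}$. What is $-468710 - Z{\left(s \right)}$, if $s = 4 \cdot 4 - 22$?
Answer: $-468710 + 6 i \sqrt{6} \approx -4.6871 \cdot 10^{5} + 14.697 i$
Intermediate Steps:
$s = -6$ ($s = 16 - 22 = -6$)
$Z{\left(q \right)} = q^{\frac{3}{2}}$
$-468710 - Z{\left(s \right)} = -468710 - \left(-6\right)^{\frac{3}{2}} = -468710 - - 6 i \sqrt{6} = -468710 + 6 i \sqrt{6}$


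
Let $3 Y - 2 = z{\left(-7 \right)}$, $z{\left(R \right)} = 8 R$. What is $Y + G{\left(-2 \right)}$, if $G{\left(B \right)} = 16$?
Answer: $-2$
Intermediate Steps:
$Y = -18$ ($Y = \frac{2}{3} + \frac{8 \left(-7\right)}{3} = \frac{2}{3} + \frac{1}{3} \left(-56\right) = \frac{2}{3} - \frac{56}{3} = -18$)
$Y + G{\left(-2 \right)} = -18 + 16 = -2$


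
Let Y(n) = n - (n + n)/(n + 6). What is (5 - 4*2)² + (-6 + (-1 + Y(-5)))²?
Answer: 13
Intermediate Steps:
Y(n) = n - 2*n/(6 + n)
(5 - 4*2)² + (-6 + (-1 + Y(-5)))² = (5 - 4*2)² + (-6 + (-1 - 5*(4 - 5)/(6 - 5)))² = (5 - 8)² + (-6 + (-1 - 5*(-1)/1))² = (-3)² + (-6 + (-1 - 5*1*(-1)))² = 9 + (-6 + (-1 + 5))² = 9 + (-6 + 4)² = 9 + (-2)² = 9 + 4 = 13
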